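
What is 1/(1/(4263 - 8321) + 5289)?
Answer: 4058/21462761 ≈ 0.00018907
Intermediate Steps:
1/(1/(4263 - 8321) + 5289) = 1/(1/(-4058) + 5289) = 1/(-1/4058 + 5289) = 1/(21462761/4058) = 4058/21462761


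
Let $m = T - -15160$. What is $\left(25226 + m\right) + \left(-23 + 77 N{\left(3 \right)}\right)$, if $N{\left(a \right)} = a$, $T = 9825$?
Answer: $50419$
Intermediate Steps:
$m = 24985$ ($m = 9825 - -15160 = 9825 + 15160 = 24985$)
$\left(25226 + m\right) + \left(-23 + 77 N{\left(3 \right)}\right) = \left(25226 + 24985\right) + \left(-23 + 77 \cdot 3\right) = 50211 + \left(-23 + 231\right) = 50211 + 208 = 50419$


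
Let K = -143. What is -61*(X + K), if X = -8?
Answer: 9211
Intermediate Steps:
-61*(X + K) = -61*(-8 - 143) = -61*(-151) = 9211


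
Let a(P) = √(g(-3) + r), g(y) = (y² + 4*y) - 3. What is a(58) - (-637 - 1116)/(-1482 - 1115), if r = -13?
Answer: -1753/2597 + I*√19 ≈ -0.67501 + 4.3589*I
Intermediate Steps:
g(y) = -3 + y² + 4*y
a(P) = I*√19 (a(P) = √((-3 + (-3)² + 4*(-3)) - 13) = √((-3 + 9 - 12) - 13) = √(-6 - 13) = √(-19) = I*√19)
a(58) - (-637 - 1116)/(-1482 - 1115) = I*√19 - (-637 - 1116)/(-1482 - 1115) = I*√19 - (-1753)/(-2597) = I*√19 - (-1753)*(-1)/2597 = I*√19 - 1*1753/2597 = I*√19 - 1753/2597 = -1753/2597 + I*√19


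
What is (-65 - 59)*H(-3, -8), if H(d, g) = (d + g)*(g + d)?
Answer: -15004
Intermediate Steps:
H(d, g) = (d + g)² (H(d, g) = (d + g)*(d + g) = (d + g)²)
(-65 - 59)*H(-3, -8) = (-65 - 59)*(-3 - 8)² = -124*(-11)² = -124*121 = -15004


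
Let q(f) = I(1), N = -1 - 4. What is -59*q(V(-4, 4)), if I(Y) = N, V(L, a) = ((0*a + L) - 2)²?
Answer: 295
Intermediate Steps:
V(L, a) = (-2 + L)² (V(L, a) = ((0 + L) - 2)² = (L - 2)² = (-2 + L)²)
N = -5
I(Y) = -5
q(f) = -5
-59*q(V(-4, 4)) = -59*(-5) = 295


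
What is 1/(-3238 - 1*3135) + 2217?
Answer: 14128940/6373 ≈ 2217.0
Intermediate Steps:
1/(-3238 - 1*3135) + 2217 = 1/(-3238 - 3135) + 2217 = 1/(-6373) + 2217 = -1/6373 + 2217 = 14128940/6373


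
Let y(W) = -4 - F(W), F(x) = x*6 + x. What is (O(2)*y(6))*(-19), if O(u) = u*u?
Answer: 3496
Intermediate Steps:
F(x) = 7*x (F(x) = 6*x + x = 7*x)
O(u) = u**2
y(W) = -4 - 7*W
(O(2)*y(6))*(-19) = (2**2*(-4 - 7*6))*(-19) = (4*(-4 - 42))*(-19) = (4*(-46))*(-19) = -184*(-19) = 3496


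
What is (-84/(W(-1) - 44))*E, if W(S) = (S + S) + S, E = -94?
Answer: -168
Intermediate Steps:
W(S) = 3*S (W(S) = 2*S + S = 3*S)
(-84/(W(-1) - 44))*E = (-84/(3*(-1) - 44))*(-94) = (-84/(-3 - 44))*(-94) = (-84/(-47))*(-94) = -1/47*(-84)*(-94) = (84/47)*(-94) = -168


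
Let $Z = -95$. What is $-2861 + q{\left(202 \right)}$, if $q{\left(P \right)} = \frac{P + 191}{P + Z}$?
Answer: $- \frac{305734}{107} \approx -2857.3$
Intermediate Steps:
$q{\left(P \right)} = \frac{191 + P}{-95 + P}$ ($q{\left(P \right)} = \frac{P + 191}{P - 95} = \frac{191 + P}{-95 + P}$)
$-2861 + q{\left(202 \right)} = -2861 + \frac{191 + 202}{-95 + 202} = -2861 + \frac{1}{107} \cdot 393 = -2861 + \frac{393}{107} = - \frac{305734}{107}$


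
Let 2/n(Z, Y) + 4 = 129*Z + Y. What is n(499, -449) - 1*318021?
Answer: -10163633138/31959 ≈ -3.1802e+5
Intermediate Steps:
n(Z, Y) = 2/(-4 + Y + 129*Z) (n(Z, Y) = 2/(-4 + (129*Z + Y)) = 2/(-4 + (Y + 129*Z)) = 2/(-4 + Y + 129*Z))
n(499, -449) - 1*318021 = 2/(-4 - 449 + 129*499) - 1*318021 = 2/(-4 - 449 + 64371) - 318021 = 2/63918 - 318021 = 2*(1/63918) - 318021 = 1/31959 - 318021 = -10163633138/31959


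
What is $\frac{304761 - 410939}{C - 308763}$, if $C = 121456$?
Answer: $\frac{106178}{187307} \approx 0.56687$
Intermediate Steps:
$\frac{304761 - 410939}{C - 308763} = \frac{304761 - 410939}{121456 - 308763} = - \frac{106178}{-187307} = \left(-106178\right) \left(- \frac{1}{187307}\right) = \frac{106178}{187307}$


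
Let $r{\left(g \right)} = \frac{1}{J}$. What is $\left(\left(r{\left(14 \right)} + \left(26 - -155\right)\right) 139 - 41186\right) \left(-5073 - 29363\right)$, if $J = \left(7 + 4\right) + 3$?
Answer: $\frac{3860947102}{7} \approx 5.5156 \cdot 10^{8}$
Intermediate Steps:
$J = 14$ ($J = 11 + 3 = 14$)
$r{\left(g \right)} = \frac{1}{14}$
$\left(\left(r{\left(14 \right)} + \left(26 - -155\right)\right) 139 - 41186\right) \left(-5073 - 29363\right) = \left(\left(\frac{1}{14} + \left(26 - -155\right)\right) 139 - 41186\right) \left(-5073 - 29363\right) = \left(\left(\frac{1}{14} + \left(26 + 155\right)\right) 139 + \left(-85900 + 44714\right)\right) \left(-34436\right) = \left(\left(\frac{1}{14} + 181\right) 139 - 41186\right) \left(-34436\right) = \left(\frac{2535}{14} \cdot 139 - 41186\right) \left(-34436\right) = \left(\frac{352365}{14} - 41186\right) \left(-34436\right) = \left(- \frac{224239}{14}\right) \left(-34436\right) = \frac{3860947102}{7}$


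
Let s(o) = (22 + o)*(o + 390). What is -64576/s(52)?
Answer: -16144/8177 ≈ -1.9743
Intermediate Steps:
s(o) = (22 + o)*(390 + o)
-64576/s(52) = -64576/(8580 + 52**2 + 412*52) = -64576/(8580 + 2704 + 21424) = -64576/32708 = -64576*1/32708 = -16144/8177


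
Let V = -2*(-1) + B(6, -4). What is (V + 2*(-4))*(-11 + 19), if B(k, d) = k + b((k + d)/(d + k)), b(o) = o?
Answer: 8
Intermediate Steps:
B(k, d) = 1 + k (B(k, d) = k + (k + d)/(d + k) = k + (d + k)/(d + k) = k + 1 = 1 + k)
V = 9 (V = -2*(-1) + (1 + 6) = 2 + 7 = 9)
(V + 2*(-4))*(-11 + 19) = (9 + 2*(-4))*(-11 + 19) = (9 - 8)*8 = 1*8 = 8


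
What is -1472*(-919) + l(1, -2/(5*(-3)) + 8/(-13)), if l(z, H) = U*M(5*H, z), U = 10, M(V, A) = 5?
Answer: 1352818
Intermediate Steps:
l(z, H) = 50 (l(z, H) = 10*5 = 50)
-1472*(-919) + l(1, -2/(5*(-3)) + 8/(-13)) = -1472*(-919) + 50 = 1352768 + 50 = 1352818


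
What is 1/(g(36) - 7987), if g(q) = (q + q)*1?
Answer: -1/7915 ≈ -0.00012634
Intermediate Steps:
g(q) = 2*q (g(q) = (2*q)*1 = 2*q)
1/(g(36) - 7987) = 1/(2*36 - 7987) = 1/(72 - 7987) = 1/(-7915) = -1/7915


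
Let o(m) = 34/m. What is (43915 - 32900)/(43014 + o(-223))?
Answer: 2456345/9592088 ≈ 0.25608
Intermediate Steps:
(43915 - 32900)/(43014 + o(-223)) = (43915 - 32900)/(43014 + 34/(-223)) = 11015/(43014 + 34*(-1/223)) = 11015/(43014 - 34/223) = 11015/(9592088/223) = 11015*(223/9592088) = 2456345/9592088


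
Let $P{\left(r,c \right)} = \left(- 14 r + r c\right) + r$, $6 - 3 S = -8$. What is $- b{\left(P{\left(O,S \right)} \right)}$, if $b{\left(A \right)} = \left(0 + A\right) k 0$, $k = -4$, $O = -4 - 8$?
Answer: $0$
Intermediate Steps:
$S = \frac{14}{3}$ ($S = 2 - - \frac{8}{3} = 2 + \frac{8}{3} = \frac{14}{3} \approx 4.6667$)
$O = -12$
$P{\left(r,c \right)} = - 13 r + c r$ ($P{\left(r,c \right)} = \left(- 14 r + c r\right) + r = - 13 r + c r$)
$b{\left(A \right)} = 0$ ($b{\left(A \right)} = \left(0 + A\right) \left(-4\right) 0 = A \left(-4\right) 0 = - 4 A 0 = 0$)
$- b{\left(P{\left(O,S \right)} \right)} = \left(-1\right) 0 = 0$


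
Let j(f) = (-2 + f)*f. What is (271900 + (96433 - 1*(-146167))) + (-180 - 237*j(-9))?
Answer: 490857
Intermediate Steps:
j(f) = f*(-2 + f)
(271900 + (96433 - 1*(-146167))) + (-180 - 237*j(-9)) = (271900 + (96433 - 1*(-146167))) + (-180 - (-2133)*(-2 - 9)) = (271900 + (96433 + 146167)) + (-180 - (-2133)*(-11)) = (271900 + 242600) + (-180 - 237*99) = 514500 + (-180 - 23463) = 514500 - 23643 = 490857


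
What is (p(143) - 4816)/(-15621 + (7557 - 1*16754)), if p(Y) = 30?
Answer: 2393/12409 ≈ 0.19284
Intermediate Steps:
(p(143) - 4816)/(-15621 + (7557 - 1*16754)) = (30 - 4816)/(-15621 + (7557 - 1*16754)) = -4786/(-15621 + (7557 - 16754)) = -4786/(-15621 - 9197) = -4786/(-24818) = -4786*(-1/24818) = 2393/12409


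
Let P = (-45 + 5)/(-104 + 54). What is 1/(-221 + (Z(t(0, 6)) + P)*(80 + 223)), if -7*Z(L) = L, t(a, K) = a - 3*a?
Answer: 5/107 ≈ 0.046729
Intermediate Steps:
t(a, K) = -2*a
Z(L) = -L/7
P = ⅘ (P = -40/(-50) = -40*(-1/50) = ⅘ ≈ 0.80000)
1/(-221 + (Z(t(0, 6)) + P)*(80 + 223)) = 1/(-221 + (-(-2)*0/7 + ⅘)*(80 + 223)) = 1/(-221 + (-⅐*0 + ⅘)*303) = 1/(-221 + (0 + ⅘)*303) = 1/(-221 + (⅘)*303) = 1/(-221 + 1212/5) = 1/(107/5) = 5/107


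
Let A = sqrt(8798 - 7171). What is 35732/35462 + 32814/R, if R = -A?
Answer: 17866/17731 - 32814*sqrt(1627)/1627 ≈ -812.51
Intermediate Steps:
A = sqrt(1627) ≈ 40.336
R = -sqrt(1627) ≈ -40.336
35732/35462 + 32814/R = 35732/35462 + 32814/((-sqrt(1627))) = 35732*(1/35462) + 32814*(-sqrt(1627)/1627) = 17866/17731 - 32814*sqrt(1627)/1627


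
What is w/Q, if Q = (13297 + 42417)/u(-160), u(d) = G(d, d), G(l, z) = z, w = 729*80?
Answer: -4665600/27857 ≈ -167.48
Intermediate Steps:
w = 58320
u(d) = d
Q = -27857/80 (Q = (13297 + 42417)/(-160) = 55714*(-1/160) = -27857/80 ≈ -348.21)
w/Q = 58320/(-27857/80) = 58320*(-80/27857) = -4665600/27857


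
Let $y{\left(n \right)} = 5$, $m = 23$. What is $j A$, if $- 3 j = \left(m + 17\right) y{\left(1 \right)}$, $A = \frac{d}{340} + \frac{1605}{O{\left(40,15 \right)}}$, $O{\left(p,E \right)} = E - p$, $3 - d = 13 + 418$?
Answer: $\frac{222560}{51} \approx 4363.9$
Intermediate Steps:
$d = -428$ ($d = 3 - \left(13 + 418\right) = 3 - 431 = -428$)
$A = - \frac{5564}{85}$ ($A = - \frac{428}{340} + \frac{1605}{15 - 40} = \left(-428\right) \frac{1}{340} + \frac{1605}{15 - 40} = - \frac{107}{85} + \frac{1605}{-25} = - \frac{107}{85} + 1605 \left(- \frac{1}{25}\right) = - \frac{107}{85} - \frac{321}{5} = - \frac{5564}{85} \approx -65.459$)
$j = - \frac{200}{3}$ ($j = - \frac{\left(23 + 17\right) 5}{3} = - \frac{40 \cdot 5}{3} = \left(- \frac{1}{3}\right) 200 = - \frac{200}{3} \approx -66.667$)
$j A = \left(- \frac{200}{3}\right) \left(- \frac{5564}{85}\right) = \frac{222560}{51}$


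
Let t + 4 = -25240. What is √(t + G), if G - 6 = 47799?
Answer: √22561 ≈ 150.20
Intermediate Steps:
t = -25244 (t = -4 - 25240 = -25244)
G = 47805 (G = 6 + 47799 = 47805)
√(t + G) = √(-25244 + 47805) = √22561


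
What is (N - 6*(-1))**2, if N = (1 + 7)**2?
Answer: 4900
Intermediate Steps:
N = 64 (N = 8**2 = 64)
(N - 6*(-1))**2 = (64 - 6*(-1))**2 = (64 + 6)**2 = 70**2 = 4900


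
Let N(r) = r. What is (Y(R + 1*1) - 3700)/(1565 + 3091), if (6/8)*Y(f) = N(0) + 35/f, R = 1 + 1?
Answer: -4145/5238 ≈ -0.79133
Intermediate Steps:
R = 2
Y(f) = 140/(3*f) (Y(f) = 4*(0 + 35/f)/3 = 4*(35/f)/3 = 140/(3*f))
(Y(R + 1*1) - 3700)/(1565 + 3091) = (140/(3*(2 + 1*1)) - 3700)/(1565 + 3091) = (140/(3*(2 + 1)) - 3700)/4656 = ((140/3)/3 - 3700)*(1/4656) = ((140/3)*(⅓) - 3700)*(1/4656) = (140/9 - 3700)*(1/4656) = -33160/9*1/4656 = -4145/5238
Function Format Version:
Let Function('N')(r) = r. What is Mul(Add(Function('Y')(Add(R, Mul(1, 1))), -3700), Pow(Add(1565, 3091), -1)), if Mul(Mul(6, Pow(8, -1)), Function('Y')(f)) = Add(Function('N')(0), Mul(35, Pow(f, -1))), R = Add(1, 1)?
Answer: Rational(-4145, 5238) ≈ -0.79133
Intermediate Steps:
R = 2
Function('Y')(f) = Mul(Rational(140, 3), Pow(f, -1)) (Function('Y')(f) = Mul(Rational(4, 3), Add(0, Mul(35, Pow(f, -1)))) = Mul(Rational(4, 3), Mul(35, Pow(f, -1))) = Mul(Rational(140, 3), Pow(f, -1)))
Mul(Add(Function('Y')(Add(R, Mul(1, 1))), -3700), Pow(Add(1565, 3091), -1)) = Mul(Add(Mul(Rational(140, 3), Pow(Add(2, Mul(1, 1)), -1)), -3700), Pow(Add(1565, 3091), -1)) = Mul(Add(Mul(Rational(140, 3), Pow(Add(2, 1), -1)), -3700), Pow(4656, -1)) = Mul(Add(Mul(Rational(140, 3), Pow(3, -1)), -3700), Rational(1, 4656)) = Mul(Add(Mul(Rational(140, 3), Rational(1, 3)), -3700), Rational(1, 4656)) = Mul(Add(Rational(140, 9), -3700), Rational(1, 4656)) = Mul(Rational(-33160, 9), Rational(1, 4656)) = Rational(-4145, 5238)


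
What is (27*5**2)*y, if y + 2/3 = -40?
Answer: -27450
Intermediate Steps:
y = -122/3 (y = -2/3 - 40 = -122/3 ≈ -40.667)
(27*5**2)*y = (27*5**2)*(-122/3) = (27*25)*(-122/3) = 675*(-122/3) = -27450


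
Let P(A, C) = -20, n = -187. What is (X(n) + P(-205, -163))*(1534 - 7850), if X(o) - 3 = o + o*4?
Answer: 6012832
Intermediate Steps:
X(o) = 3 + 5*o (X(o) = 3 + (o + o*4) = 3 + (o + 4*o) = 3 + 5*o)
(X(n) + P(-205, -163))*(1534 - 7850) = ((3 + 5*(-187)) - 20)*(1534 - 7850) = ((3 - 935) - 20)*(-6316) = (-932 - 20)*(-6316) = -952*(-6316) = 6012832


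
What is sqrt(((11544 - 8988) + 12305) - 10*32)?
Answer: sqrt(14541) ≈ 120.59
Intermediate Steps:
sqrt(((11544 - 8988) + 12305) - 10*32) = sqrt((2556 + 12305) - 320) = sqrt(14861 - 320) = sqrt(14541)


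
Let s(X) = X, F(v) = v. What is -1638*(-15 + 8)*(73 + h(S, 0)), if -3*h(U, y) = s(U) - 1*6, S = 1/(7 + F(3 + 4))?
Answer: 859677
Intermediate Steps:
S = 1/14 (S = 1/(7 + (3 + 4)) = 1/(7 + 7) = 1/14 ≈ 0.071429)
h(U, y) = 2 - U/3 (h(U, y) = -(U - 1*6)/3 = -(U - 6)/3 = -(-6 + U)/3 = 2 - U/3)
-1638*(-15 + 8)*(73 + h(S, 0)) = -1638*(-15 + 8)*(73 + (2 - 1/3*1/14)) = -(-11466)*(73 + (2 - 1/42)) = -(-11466)*(73 + 83/42) = -(-11466)*3149/42 = -1638*(-3149/6) = 859677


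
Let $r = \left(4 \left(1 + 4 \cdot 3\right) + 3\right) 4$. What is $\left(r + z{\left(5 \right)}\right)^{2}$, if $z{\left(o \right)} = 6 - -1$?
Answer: $51529$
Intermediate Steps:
$z{\left(o \right)} = 7$ ($z{\left(o \right)} = 6 + 1 = 7$)
$r = 220$ ($r = \left(4 \left(1 + 12\right) + 3\right) 4 = \left(4 \cdot 13 + 3\right) 4 = \left(52 + 3\right) 4 = 55 \cdot 4 = 220$)
$\left(r + z{\left(5 \right)}\right)^{2} = \left(220 + 7\right)^{2} = 227^{2} = 51529$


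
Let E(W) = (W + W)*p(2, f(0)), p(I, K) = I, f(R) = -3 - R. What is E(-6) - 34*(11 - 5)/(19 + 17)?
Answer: -89/3 ≈ -29.667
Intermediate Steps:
E(W) = 4*W (E(W) = (W + W)*2 = (2*W)*2 = 4*W)
E(-6) - 34*(11 - 5)/(19 + 17) = 4*(-6) - 34*(11 - 5)/(19 + 17) = -24 - 204/36 = -24 - 34*⅙ = -24 - 17/3 = -89/3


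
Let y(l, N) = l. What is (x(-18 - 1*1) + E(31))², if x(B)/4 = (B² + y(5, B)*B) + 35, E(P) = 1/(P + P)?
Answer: 5572473201/3844 ≈ 1.4497e+6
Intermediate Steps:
E(P) = 1/(2*P)
x(B) = 140 + 4*B² + 20*B (x(B) = 4*((B² + 5*B) + 35) = 4*(35 + B² + 5*B) = 140 + 4*B² + 20*B)
(x(-18 - 1*1) + E(31))² = ((140 + 4*(-18 - 1*1)² + 20*(-18 - 1*1)) + (½)/31)² = ((140 + 4*(-18 - 1)² + 20*(-18 - 1)) + (½)*(1/31))² = ((140 + 4*(-19)² + 20*(-19)) + 1/62)² = ((140 + 4*361 - 380) + 1/62)² = ((140 + 1444 - 380) + 1/62)² = (1204 + 1/62)² = (74649/62)² = 5572473201/3844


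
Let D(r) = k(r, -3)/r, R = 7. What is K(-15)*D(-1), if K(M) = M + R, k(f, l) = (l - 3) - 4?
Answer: -80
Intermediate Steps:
k(f, l) = -7 + l (k(f, l) = (-3 + l) - 4 = -7 + l)
D(r) = -10/r (D(r) = (-7 - 3)/r = -10/r)
K(M) = 7 + M (K(M) = M + 7 = 7 + M)
K(-15)*D(-1) = (7 - 15)*(-10/(-1)) = -(-80)*(-1) = -8*10 = -80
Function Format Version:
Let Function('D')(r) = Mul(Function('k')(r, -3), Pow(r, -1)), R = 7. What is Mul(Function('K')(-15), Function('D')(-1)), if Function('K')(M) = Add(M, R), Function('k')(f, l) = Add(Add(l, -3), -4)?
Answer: -80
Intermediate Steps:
Function('k')(f, l) = Add(-7, l) (Function('k')(f, l) = Add(Add(-3, l), -4) = Add(-7, l))
Function('D')(r) = Mul(-10, Pow(r, -1)) (Function('D')(r) = Mul(Add(-7, -3), Pow(r, -1)) = Mul(-10, Pow(r, -1)))
Function('K')(M) = Add(7, M) (Function('K')(M) = Add(M, 7) = Add(7, M))
Mul(Function('K')(-15), Function('D')(-1)) = Mul(Add(7, -15), Mul(-10, Pow(-1, -1))) = Mul(-8, Mul(-10, -1)) = Mul(-8, 10) = -80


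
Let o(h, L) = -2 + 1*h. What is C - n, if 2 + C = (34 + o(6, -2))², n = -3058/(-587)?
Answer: 843396/587 ≈ 1436.8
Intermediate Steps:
o(h, L) = -2 + h
n = 3058/587 (n = -3058*(-1/587) = 3058/587 ≈ 5.2095)
C = 1442 (C = -2 + (34 + (-2 + 6))² = -2 + (34 + 4)² = -2 + 38² = -2 + 1444 = 1442)
C - n = 1442 - 1*3058/587 = 1442 - 3058/587 = 843396/587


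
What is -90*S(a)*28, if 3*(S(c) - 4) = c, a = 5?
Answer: -14280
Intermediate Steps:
S(c) = 4 + c/3
-90*S(a)*28 = -90*(4 + (⅓)*5)*28 = -90*(4 + 5/3)*28 = -90*17/3*28 = -510*28 = -14280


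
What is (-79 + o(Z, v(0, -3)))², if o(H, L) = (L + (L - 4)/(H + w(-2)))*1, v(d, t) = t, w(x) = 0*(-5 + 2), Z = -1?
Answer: 5625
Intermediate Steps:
w(x) = 0 (w(x) = 0*(-3) = 0)
o(H, L) = L + (-4 + L)/H (o(H, L) = (L + (L - 4)/(H + 0))*1 = (L + (-4 + L)/H)*1 = L + (-4 + L)/H)
(-79 + o(Z, v(0, -3)))² = (-79 + (-4 - 3 - 1*(-3))/(-1))² = (-79 - (-4 - 3 + 3))² = (-79 - 1*(-4))² = (-79 + 4)² = (-75)² = 5625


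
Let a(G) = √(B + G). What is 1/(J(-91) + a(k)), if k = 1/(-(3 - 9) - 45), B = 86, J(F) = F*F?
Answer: 46137/382060018 - √130767/2674420126 ≈ 0.00012062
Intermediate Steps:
J(F) = F²
k = -1/39 (k = 1/(-1*(-6) - 45) = 1/(6 - 45) = 1/(-39) = -1/39 ≈ -0.025641)
a(G) = √(86 + G)
1/(J(-91) + a(k)) = 1/((-91)² + √(86 - 1/39)) = 1/(8281 + √(3353/39)) = 1/(8281 + √130767/39)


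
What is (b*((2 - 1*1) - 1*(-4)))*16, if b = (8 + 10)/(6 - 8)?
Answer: -720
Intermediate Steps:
b = -9 (b = 18/(-2) = 18*(-½) = -9)
(b*((2 - 1*1) - 1*(-4)))*16 = -9*((2 - 1*1) - 1*(-4))*16 = -9*((2 - 1) + 4)*16 = -9*(1 + 4)*16 = -9*5*16 = -45*16 = -720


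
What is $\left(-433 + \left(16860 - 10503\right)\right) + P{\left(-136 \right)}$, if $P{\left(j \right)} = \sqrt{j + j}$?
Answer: $5924 + 4 i \sqrt{17} \approx 5924.0 + 16.492 i$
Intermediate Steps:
$P{\left(j \right)} = \sqrt{2} \sqrt{j}$ ($P{\left(j \right)} = \sqrt{2 j} = \sqrt{2} \sqrt{j}$)
$\left(-433 + \left(16860 - 10503\right)\right) + P{\left(-136 \right)} = \left(-433 + \left(16860 - 10503\right)\right) + \sqrt{2} \sqrt{-136} = \left(-433 + \left(16860 - 10503\right)\right) + \sqrt{2} \cdot 2 i \sqrt{34} = \left(-433 + 6357\right) + 4 i \sqrt{17} = 5924 + 4 i \sqrt{17}$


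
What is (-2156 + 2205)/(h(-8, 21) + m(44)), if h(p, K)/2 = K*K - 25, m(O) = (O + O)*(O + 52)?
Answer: 49/9280 ≈ 0.0052802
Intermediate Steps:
m(O) = 2*O*(52 + O) (m(O) = (2*O)*(52 + O) = 2*O*(52 + O))
h(p, K) = -50 + 2*K² (h(p, K) = 2*(K*K - 25) = 2*(K² - 25) = 2*(-25 + K²) = -50 + 2*K²)
(-2156 + 2205)/(h(-8, 21) + m(44)) = (-2156 + 2205)/((-50 + 2*21²) + 2*44*(52 + 44)) = 49/((-50 + 2*441) + 2*44*96) = 49/((-50 + 882) + 8448) = 49/(832 + 8448) = 49/9280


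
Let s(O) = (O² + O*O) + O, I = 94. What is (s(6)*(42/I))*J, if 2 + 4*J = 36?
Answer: 13923/47 ≈ 296.23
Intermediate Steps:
J = 17/2 (J = -½ + (¼)*36 = -½ + 9 = 17/2 ≈ 8.5000)
s(O) = O + 2*O² (s(O) = (O² + O²) + O = 2*O² + O = O + 2*O²)
(s(6)*(42/I))*J = ((6*(1 + 2*6))*(42/94))*(17/2) = ((6*(1 + 12))*(42*(1/94)))*(17/2) = ((6*13)*(21/47))*(17/2) = (78*(21/47))*(17/2) = (1638/47)*(17/2) = 13923/47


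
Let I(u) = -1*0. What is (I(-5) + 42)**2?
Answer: 1764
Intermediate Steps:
I(u) = 0
(I(-5) + 42)**2 = (0 + 42)**2 = 42**2 = 1764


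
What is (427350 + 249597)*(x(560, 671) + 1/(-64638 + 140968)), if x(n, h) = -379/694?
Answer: -4895744337018/13243255 ≈ -3.6968e+5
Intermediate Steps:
x(n, h) = -379/694 (x(n, h) = -379*1/694 = -379/694)
(427350 + 249597)*(x(560, 671) + 1/(-64638 + 140968)) = (427350 + 249597)*(-379/694 + 1/(-64638 + 140968)) = 676947*(-379/694 + 1/76330) = 676947*(-7232094/13243255) = -4895744337018/13243255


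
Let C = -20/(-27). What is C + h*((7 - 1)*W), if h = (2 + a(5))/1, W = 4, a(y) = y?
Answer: 4556/27 ≈ 168.74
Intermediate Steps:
C = 20/27 (C = -20*(-1/27) = 20/27 ≈ 0.74074)
h = 7 (h = (2 + 5)/1 = 7*1 = 7)
C + h*((7 - 1)*W) = 20/27 + 7*((7 - 1)*4) = 20/27 + 7*(6*4) = 20/27 + 7*24 = 20/27 + 168 = 4556/27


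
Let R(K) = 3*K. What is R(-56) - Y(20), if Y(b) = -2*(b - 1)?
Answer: -130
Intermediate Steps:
Y(b) = 2 - 2*b (Y(b) = -2*(-1 + b) = 2 - 2*b)
R(-56) - Y(20) = 3*(-56) - (2 - 2*20) = -168 - (2 - 40) = -168 - 1*(-38) = -168 + 38 = -130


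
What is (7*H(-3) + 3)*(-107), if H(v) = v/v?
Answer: -1070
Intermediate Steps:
H(v) = 1
(7*H(-3) + 3)*(-107) = (7*1 + 3)*(-107) = (7 + 3)*(-107) = 10*(-107) = -1070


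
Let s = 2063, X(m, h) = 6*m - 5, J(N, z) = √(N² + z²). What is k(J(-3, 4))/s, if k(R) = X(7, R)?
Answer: 37/2063 ≈ 0.017935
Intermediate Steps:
X(m, h) = -5 + 6*m
k(R) = 37 (k(R) = -5 + 6*7 = -5 + 42 = 37)
k(J(-3, 4))/s = 37/2063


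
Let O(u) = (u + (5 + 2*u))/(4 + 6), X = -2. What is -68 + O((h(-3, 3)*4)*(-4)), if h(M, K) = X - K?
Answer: -87/2 ≈ -43.500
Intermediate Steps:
h(M, K) = -2 - K
O(u) = ½ + 3*u/10 (O(u) = (5 + 3*u)/10 = (5 + 3*u)*(⅒) = ½ + 3*u/10)
-68 + O((h(-3, 3)*4)*(-4)) = -68 + (½ + 3*(((-2 - 1*3)*4)*(-4))/10) = -68 + (½ + 3*(((-2 - 3)*4)*(-4))/10) = -68 + (½ + 3*(-5*4*(-4))/10) = -68 + (½ + 3*(-20*(-4))/10) = -68 + (½ + (3/10)*80) = -68 + (½ + 24) = -68 + 49/2 = -87/2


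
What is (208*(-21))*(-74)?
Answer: 323232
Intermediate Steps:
(208*(-21))*(-74) = -4368*(-74) = 323232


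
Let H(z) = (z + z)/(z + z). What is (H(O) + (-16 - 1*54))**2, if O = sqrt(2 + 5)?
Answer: 4761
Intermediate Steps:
O = sqrt(7) ≈ 2.6458
H(z) = 1 (H(z) = (2*z)/((2*z)) = (2*z)*(1/(2*z)) = 1)
(H(O) + (-16 - 1*54))**2 = (1 + (-16 - 1*54))**2 = (1 + (-16 - 54))**2 = (1 - 70)**2 = (-69)**2 = 4761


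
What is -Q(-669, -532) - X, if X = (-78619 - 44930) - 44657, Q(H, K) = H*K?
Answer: -187702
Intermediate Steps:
X = -168206 (X = -123549 - 44657 = -168206)
-Q(-669, -532) - X = -(-669)*(-532) - 1*(-168206) = -1*355908 + 168206 = -355908 + 168206 = -187702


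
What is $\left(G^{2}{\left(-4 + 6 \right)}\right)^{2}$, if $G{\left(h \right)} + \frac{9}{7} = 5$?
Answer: $\frac{456976}{2401} \approx 190.33$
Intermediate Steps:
$G{\left(h \right)} = \frac{26}{7}$ ($G{\left(h \right)} = - \frac{9}{7} + 5 = \frac{26}{7}$)
$\left(G^{2}{\left(-4 + 6 \right)}\right)^{2} = \left(\left(\frac{26}{7}\right)^{2}\right)^{2} = \left(\frac{676}{49}\right)^{2} = \frac{456976}{2401}$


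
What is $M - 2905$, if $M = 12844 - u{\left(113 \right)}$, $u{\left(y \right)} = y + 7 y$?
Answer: $9035$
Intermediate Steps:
$u{\left(y \right)} = 8 y$
$M = 11940$ ($M = 12844 - 8 \cdot 113 = 12844 - 904 = 11940$)
$M - 2905 = 11940 - 2905 = 9035$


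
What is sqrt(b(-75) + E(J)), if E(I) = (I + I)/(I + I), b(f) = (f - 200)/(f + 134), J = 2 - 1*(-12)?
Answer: 6*I*sqrt(354)/59 ≈ 1.9134*I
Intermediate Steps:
J = 14 (J = 2 + 12 = 14)
b(f) = (-200 + f)/(134 + f)
E(I) = 1 (E(I) = (2*I)/((2*I)) = (2*I)*(1/(2*I)) = 1)
sqrt(b(-75) + E(J)) = sqrt((-200 - 75)/(134 - 75) + 1) = sqrt(-275/59 + 1) = sqrt(-216/59) = 6*I*sqrt(354)/59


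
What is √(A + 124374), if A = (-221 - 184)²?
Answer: √288399 ≈ 537.03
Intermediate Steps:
A = 164025 (A = (-405)² = 164025)
√(A + 124374) = √(164025 + 124374) = √288399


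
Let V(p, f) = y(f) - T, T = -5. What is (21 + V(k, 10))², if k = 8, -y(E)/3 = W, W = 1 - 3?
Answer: 1024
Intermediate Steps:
W = -2
y(E) = 6 (y(E) = -3*(-2) = 6)
V(p, f) = 11 (V(p, f) = 6 - 1*(-5) = 6 + 5 = 11)
(21 + V(k, 10))² = (21 + 11)² = 32² = 1024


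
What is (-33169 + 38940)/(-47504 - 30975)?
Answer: -5771/78479 ≈ -0.073536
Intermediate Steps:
(-33169 + 38940)/(-47504 - 30975) = 5771/(-78479) = 5771*(-1/78479) = -5771/78479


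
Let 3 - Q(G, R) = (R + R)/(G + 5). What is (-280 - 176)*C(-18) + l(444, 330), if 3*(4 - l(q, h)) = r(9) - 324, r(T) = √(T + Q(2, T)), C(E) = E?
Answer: 8320 - √462/21 ≈ 8319.0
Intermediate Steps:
Q(G, R) = 3 - 2*R/(5 + G) (Q(G, R) = 3 - (R + R)/(G + 5) = 3 - 2*R/(5 + G))
r(T) = √(3 + 5*T/7) (r(T) = √(T + (15 - 2*T + 3*2)/(5 + 2)) = √(T + (15 - 2*T + 6)/7) = √(T + (21 - 2*T)/7) = √(T + (3 - 2*T/7)) = √(3 + 5*T/7))
l(q, h) = 112 - √462/21 (l(q, h) = 4 - (√(147 + 35*9)/7 - 324)/3 = 4 - (√(147 + 315)/7 - 324)/3 = 4 - (√462/7 - 324)/3 = 4 - (-324 + √462/7)/3 = 4 + (108 - √462/21) = 112 - √462/21)
(-280 - 176)*C(-18) + l(444, 330) = (-280 - 176)*(-18) + (112 - √462/21) = -456*(-18) + (112 - √462/21) = 8208 + (112 - √462/21) = 8320 - √462/21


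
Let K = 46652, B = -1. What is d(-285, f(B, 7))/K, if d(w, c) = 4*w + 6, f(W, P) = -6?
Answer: -567/23326 ≈ -0.024308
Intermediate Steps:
d(w, c) = 6 + 4*w
d(-285, f(B, 7))/K = (6 + 4*(-285))/46652 = (6 - 1140)*(1/46652) = -1134*1/46652 = -567/23326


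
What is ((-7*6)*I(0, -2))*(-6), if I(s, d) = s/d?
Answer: 0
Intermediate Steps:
((-7*6)*I(0, -2))*(-6) = ((-7*6)*(0/(-2)))*(-6) = -0*(-1)/2*(-6) = -42*0*(-6) = 0*(-6) = 0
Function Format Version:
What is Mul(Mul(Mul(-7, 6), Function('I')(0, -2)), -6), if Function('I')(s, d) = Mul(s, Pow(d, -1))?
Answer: 0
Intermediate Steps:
Mul(Mul(Mul(-7, 6), Function('I')(0, -2)), -6) = Mul(Mul(Mul(-7, 6), Mul(0, Pow(-2, -1))), -6) = Mul(Mul(-42, Mul(0, Rational(-1, 2))), -6) = Mul(Mul(-42, 0), -6) = Mul(0, -6) = 0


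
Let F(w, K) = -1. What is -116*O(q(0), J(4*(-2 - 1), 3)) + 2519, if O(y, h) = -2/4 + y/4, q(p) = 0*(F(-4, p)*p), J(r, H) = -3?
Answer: 2577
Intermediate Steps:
q(p) = 0 (q(p) = 0*(-p) = 0)
O(y, h) = -1/2 + y/4 (O(y, h) = -2*1/4 + y*(1/4) = -1/2 + y/4)
-116*O(q(0), J(4*(-2 - 1), 3)) + 2519 = -116*(-1/2 + (1/4)*0) + 2519 = -116*(-1/2 + 0) + 2519 = -116*(-1/2) + 2519 = 58 + 2519 = 2577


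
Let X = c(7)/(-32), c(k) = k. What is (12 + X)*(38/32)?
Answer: 7163/512 ≈ 13.990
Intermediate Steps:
X = -7/32 (X = 7/(-32) = 7*(-1/32) = -7/32 ≈ -0.21875)
(12 + X)*(38/32) = (12 - 7/32)*(38/32) = 377*(38*(1/32))/32 = (377/32)*(19/16) = 7163/512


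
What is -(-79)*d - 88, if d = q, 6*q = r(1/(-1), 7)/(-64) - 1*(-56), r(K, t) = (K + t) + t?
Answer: 248317/384 ≈ 646.66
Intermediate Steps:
r(K, t) = K + 2*t
q = 3571/384 (q = ((1/(-1) + 2*7)/(-64) - 1*(-56))/6 = ((-1 + 14)*(-1/64) + 56)/6 = (13*(-1/64) + 56)/6 = (-13/64 + 56)/6 = (⅙)*(3571/64) = 3571/384 ≈ 9.2995)
d = 3571/384 ≈ 9.2995
-(-79)*d - 88 = -(-79)*3571/384 - 88 = -79*(-3571/384) - 88 = 282109/384 - 88 = 248317/384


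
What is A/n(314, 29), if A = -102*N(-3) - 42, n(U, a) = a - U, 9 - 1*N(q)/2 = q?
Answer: 166/19 ≈ 8.7368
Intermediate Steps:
N(q) = 18 - 2*q
A = -2490 (A = -102*(18 - 2*(-3)) - 42 = -102*(18 + 6) - 42 = -102*24 - 42 = -2448 - 42 = -2490)
A/n(314, 29) = -2490/(29 - 1*314) = -2490/(29 - 314) = -2490/(-285) = -2490*(-1/285) = 166/19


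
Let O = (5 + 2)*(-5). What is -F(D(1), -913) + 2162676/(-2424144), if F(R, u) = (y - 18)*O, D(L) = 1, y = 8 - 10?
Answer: -141588623/202012 ≈ -700.89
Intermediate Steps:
y = -2
O = -35 (O = 7*(-5) = -35)
F(R, u) = 700 (F(R, u) = (-2 - 18)*(-35) = -20*(-35) = 700)
-F(D(1), -913) + 2162676/(-2424144) = -1*700 + 2162676/(-2424144) = -700 + 2162676*(-1/2424144) = -700 - 180223/202012 = -141588623/202012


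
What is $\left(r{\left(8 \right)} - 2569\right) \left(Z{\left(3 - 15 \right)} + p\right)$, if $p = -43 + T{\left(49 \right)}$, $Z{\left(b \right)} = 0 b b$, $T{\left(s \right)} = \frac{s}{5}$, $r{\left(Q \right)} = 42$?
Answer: $\frac{419482}{5} \approx 83896.0$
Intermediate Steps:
$T{\left(s \right)} = \frac{s}{5}$ ($T{\left(s \right)} = s \frac{1}{5} = \frac{s}{5}$)
$Z{\left(b \right)} = 0$ ($Z{\left(b \right)} = 0 b = 0$)
$p = - \frac{166}{5}$ ($p = -43 + \frac{1}{5} \cdot 49 = -43 + \frac{49}{5} = - \frac{166}{5} \approx -33.2$)
$\left(r{\left(8 \right)} - 2569\right) \left(Z{\left(3 - 15 \right)} + p\right) = \left(42 - 2569\right) \left(0 - \frac{166}{5}\right) = \left(-2527\right) \left(- \frac{166}{5}\right) = \frac{419482}{5}$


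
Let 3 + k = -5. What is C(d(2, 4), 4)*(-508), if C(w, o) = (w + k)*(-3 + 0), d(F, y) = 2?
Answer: -9144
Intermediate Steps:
k = -8 (k = -3 - 5 = -8)
C(w, o) = 24 - 3*w (C(w, o) = (w - 8)*(-3 + 0) = (-8 + w)*(-3) = 24 - 3*w)
C(d(2, 4), 4)*(-508) = (24 - 3*2)*(-508) = (24 - 6)*(-508) = 18*(-508) = -9144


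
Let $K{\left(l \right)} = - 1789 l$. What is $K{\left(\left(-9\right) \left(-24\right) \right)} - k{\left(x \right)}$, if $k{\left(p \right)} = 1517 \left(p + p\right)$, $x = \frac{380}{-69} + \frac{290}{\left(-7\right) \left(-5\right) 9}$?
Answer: $- \frac{539764412}{1449} \approx -3.7251 \cdot 10^{5}$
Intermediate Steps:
$x = - \frac{6646}{1449}$ ($x = 380 \left(- \frac{1}{69}\right) + \frac{290}{35 \cdot 9} = - \frac{380}{69} + \frac{290}{315} = - \frac{380}{69} + 290 \cdot \frac{1}{315} = - \frac{380}{69} + \frac{58}{63} = - \frac{6646}{1449} \approx -4.5866$)
$k{\left(p \right)} = 3034 p$ ($k{\left(p \right)} = 1517 \cdot 2 p = 3034 p$)
$K{\left(\left(-9\right) \left(-24\right) \right)} - k{\left(x \right)} = - 1789 \left(\left(-9\right) \left(-24\right)\right) - 3034 \left(- \frac{6646}{1449}\right) = \left(-1789\right) 216 - - \frac{20163964}{1449} = -386424 + \frac{20163964}{1449} = - \frac{539764412}{1449}$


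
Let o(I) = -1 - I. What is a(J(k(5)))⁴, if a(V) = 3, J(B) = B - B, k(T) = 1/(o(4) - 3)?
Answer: 81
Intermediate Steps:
k(T) = -⅛ (k(T) = 1/((-1 - 1*4) - 3) = 1/((-1 - 4) - 3) = 1/(-5 - 3) = 1/(-8) = -⅛)
J(B) = 0
a(J(k(5)))⁴ = 3⁴ = 81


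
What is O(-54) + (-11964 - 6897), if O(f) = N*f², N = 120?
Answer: 331059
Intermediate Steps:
O(f) = 120*f²
O(-54) + (-11964 - 6897) = 120*(-54)² + (-11964 - 6897) = 120*2916 - 18861 = 349920 - 18861 = 331059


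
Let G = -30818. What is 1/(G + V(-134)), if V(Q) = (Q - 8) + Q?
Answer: -1/31094 ≈ -3.2161e-5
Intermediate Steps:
V(Q) = -8 + 2*Q (V(Q) = (-8 + Q) + Q = -8 + 2*Q)
1/(G + V(-134)) = 1/(-30818 + (-8 + 2*(-134))) = 1/(-30818 + (-8 - 268)) = 1/(-30818 - 276) = 1/(-31094) = -1/31094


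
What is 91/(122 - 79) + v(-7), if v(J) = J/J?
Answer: 134/43 ≈ 3.1163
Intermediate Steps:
v(J) = 1
91/(122 - 79) + v(-7) = 91/(122 - 79) + 1 = 91/43 + 1 = 134/43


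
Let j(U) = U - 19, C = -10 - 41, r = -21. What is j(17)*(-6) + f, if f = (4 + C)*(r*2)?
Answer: 1986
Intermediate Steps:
C = -51
j(U) = -19 + U
f = 1974 (f = (4 - 51)*(-21*2) = -47*(-42) = 1974)
j(17)*(-6) + f = (-19 + 17)*(-6) + 1974 = -2*(-6) + 1974 = 12 + 1974 = 1986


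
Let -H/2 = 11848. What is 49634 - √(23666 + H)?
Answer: 49634 - I*√30 ≈ 49634.0 - 5.4772*I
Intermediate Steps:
H = -23696 (H = -2*11848 = -23696)
49634 - √(23666 + H) = 49634 - √(23666 - 23696) = 49634 - √(-30) = 49634 - I*√30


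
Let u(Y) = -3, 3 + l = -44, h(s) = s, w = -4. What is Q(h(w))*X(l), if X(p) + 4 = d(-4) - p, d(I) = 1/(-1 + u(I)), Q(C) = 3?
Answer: 513/4 ≈ 128.25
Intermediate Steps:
l = -47 (l = -3 - 44 = -47)
d(I) = -1/4 (d(I) = 1/(-1 - 3) = 1/(-4) = -1/4)
X(p) = -17/4 - p (X(p) = -4 + (-1/4 - p) = -17/4 - p)
Q(h(w))*X(l) = 3*(-17/4 - 1*(-47)) = 3*(-17/4 + 47) = 3*(171/4) = 513/4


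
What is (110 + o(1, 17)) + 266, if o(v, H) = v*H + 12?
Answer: 405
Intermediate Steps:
o(v, H) = 12 + H*v (o(v, H) = H*v + 12 = 12 + H*v)
(110 + o(1, 17)) + 266 = (110 + (12 + 17*1)) + 266 = (110 + (12 + 17)) + 266 = (110 + 29) + 266 = 139 + 266 = 405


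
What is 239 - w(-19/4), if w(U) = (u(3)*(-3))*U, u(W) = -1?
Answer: 1013/4 ≈ 253.25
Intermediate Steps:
w(U) = 3*U (w(U) = (-1*(-3))*U = 3*U)
239 - w(-19/4) = 239 - 3*(-19/4) = 239 - 3*(-19*1/4) = 239 - 3*(-19)/4 = 239 - 1*(-57/4) = 239 + 57/4 = 1013/4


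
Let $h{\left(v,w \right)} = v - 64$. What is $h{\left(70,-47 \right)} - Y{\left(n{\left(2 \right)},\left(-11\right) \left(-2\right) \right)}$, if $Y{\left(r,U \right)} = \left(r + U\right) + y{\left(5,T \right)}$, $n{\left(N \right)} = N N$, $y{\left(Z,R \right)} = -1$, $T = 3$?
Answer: $-19$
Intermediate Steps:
$h{\left(v,w \right)} = -64 + v$
$n{\left(N \right)} = N^{2}$
$Y{\left(r,U \right)} = -1 + U + r$ ($Y{\left(r,U \right)} = \left(r + U\right) - 1 = \left(U + r\right) - 1 = -1 + U + r$)
$h{\left(70,-47 \right)} - Y{\left(n{\left(2 \right)},\left(-11\right) \left(-2\right) \right)} = \left(-64 + 70\right) - \left(-1 - -22 + 2^{2}\right) = 6 - \left(-1 + 22 + 4\right) = 6 - 25 = -19$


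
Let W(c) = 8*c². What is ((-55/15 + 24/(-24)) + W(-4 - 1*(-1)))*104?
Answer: 21008/3 ≈ 7002.7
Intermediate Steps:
((-55/15 + 24/(-24)) + W(-4 - 1*(-1)))*104 = ((-55/15 + 24/(-24)) + 8*(-4 - 1*(-1))²)*104 = ((-55*1/15 + 24*(-1/24)) + 8*(-4 + 1)²)*104 = ((-11/3 - 1) + 8*(-3)²)*104 = (-14/3 + 8*9)*104 = (-14/3 + 72)*104 = (202/3)*104 = 21008/3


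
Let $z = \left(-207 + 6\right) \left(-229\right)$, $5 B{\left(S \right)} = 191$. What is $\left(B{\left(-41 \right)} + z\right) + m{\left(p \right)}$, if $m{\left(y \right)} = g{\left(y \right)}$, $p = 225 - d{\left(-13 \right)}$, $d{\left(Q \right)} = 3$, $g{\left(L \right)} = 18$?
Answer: $\frac{230426}{5} \approx 46085.0$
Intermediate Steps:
$B{\left(S \right)} = \frac{191}{5}$ ($B{\left(S \right)} = \frac{1}{5} \cdot 191 = \frac{191}{5}$)
$z = 46029$ ($z = \left(-201\right) \left(-229\right) = 46029$)
$p = 222$ ($p = 225 - 3 = 222$)
$m{\left(y \right)} = 18$
$\left(B{\left(-41 \right)} + z\right) + m{\left(p \right)} = \left(\frac{191}{5} + 46029\right) + 18 = \frac{230336}{5} + 18 = \frac{230426}{5}$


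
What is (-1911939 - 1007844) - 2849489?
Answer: -5769272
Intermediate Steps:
(-1911939 - 1007844) - 2849489 = -2919783 - 2849489 = -5769272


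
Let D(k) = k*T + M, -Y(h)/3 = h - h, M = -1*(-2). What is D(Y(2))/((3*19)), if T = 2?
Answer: 2/57 ≈ 0.035088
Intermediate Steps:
M = 2
Y(h) = 0 (Y(h) = -3*(h - h) = -3*0 = 0)
D(k) = 2 + 2*k (D(k) = k*2 + 2 = 2*k + 2 = 2 + 2*k)
D(Y(2))/((3*19)) = (2 + 2*0)/((3*19)) = (2 + 0)/57 = 2*(1/57) = 2/57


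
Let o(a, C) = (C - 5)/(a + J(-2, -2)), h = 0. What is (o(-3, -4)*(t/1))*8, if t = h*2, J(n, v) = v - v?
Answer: 0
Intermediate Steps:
J(n, v) = 0
t = 0 (t = 0*2 = 0)
o(a, C) = (-5 + C)/a (o(a, C) = (C - 5)/(a + 0) = (-5 + C)/a)
(o(-3, -4)*(t/1))*8 = (((-5 - 4)/(-3))*(0/1))*8 = ((-⅓*(-9))*(0*1))*8 = (3*0)*8 = 0*8 = 0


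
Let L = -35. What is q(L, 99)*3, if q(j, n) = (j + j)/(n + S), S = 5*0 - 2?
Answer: -210/97 ≈ -2.1649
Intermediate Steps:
S = -2 (S = 0 - 2 = -2)
q(j, n) = 2*j/(-2 + n) (q(j, n) = (j + j)/(n - 2) = (2*j)/(-2 + n) = 2*j/(-2 + n))
q(L, 99)*3 = (2*(-35)/(-2 + 99))*3 = (2*(-35)/97)*3 = (2*(-35)*(1/97))*3 = -70/97*3 = -210/97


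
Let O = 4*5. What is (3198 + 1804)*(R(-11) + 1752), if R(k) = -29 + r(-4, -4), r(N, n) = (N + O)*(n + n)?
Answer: 7978190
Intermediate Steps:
O = 20
r(N, n) = 2*n*(20 + N) (r(N, n) = (N + 20)*(n + n) = (20 + N)*(2*n) = 2*n*(20 + N))
R(k) = -157 (R(k) = -29 + 2*(-4)*(20 - 4) = -29 + 2*(-4)*16 = -29 - 128 = -157)
(3198 + 1804)*(R(-11) + 1752) = (3198 + 1804)*(-157 + 1752) = 5002*1595 = 7978190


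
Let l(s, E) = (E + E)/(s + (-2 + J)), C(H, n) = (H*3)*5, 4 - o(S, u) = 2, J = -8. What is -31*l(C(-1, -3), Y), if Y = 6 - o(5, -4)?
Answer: 248/25 ≈ 9.9200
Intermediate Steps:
o(S, u) = 2 (o(S, u) = 4 - 1*2 = 4 - 2 = 2)
C(H, n) = 15*H (C(H, n) = (3*H)*5 = 15*H)
Y = 4 (Y = 6 - 1*2 = 6 - 2 = 4)
l(s, E) = 2*E/(-10 + s) (l(s, E) = (E + E)/(s + (-2 - 8)) = (2*E)/(s - 10) = (2*E)/(-10 + s) = 2*E/(-10 + s))
-31*l(C(-1, -3), Y) = -62*4/(-10 + 15*(-1)) = -62*4/(-10 - 15) = -62*4/(-25) = -62*4*(-1)/25 = -31*(-8/25) = 248/25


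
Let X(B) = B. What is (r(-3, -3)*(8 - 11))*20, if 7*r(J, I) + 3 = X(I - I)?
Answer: 180/7 ≈ 25.714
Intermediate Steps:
r(J, I) = -3/7 (r(J, I) = -3/7 + (I - I)/7 = -3/7 + (⅐)*0 = -3/7 + 0 = -3/7)
(r(-3, -3)*(8 - 11))*20 = -3*(8 - 11)/7*20 = -3/7*(-3)*20 = (9/7)*20 = 180/7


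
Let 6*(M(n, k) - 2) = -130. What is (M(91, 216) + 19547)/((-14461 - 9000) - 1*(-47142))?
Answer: 3446/4179 ≈ 0.82460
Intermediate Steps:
M(n, k) = -59/3 (M(n, k) = 2 + (1/6)*(-130) = 2 - 65/3 = -59/3)
(M(91, 216) + 19547)/((-14461 - 9000) - 1*(-47142)) = (-59/3 + 19547)/((-14461 - 9000) - 1*(-47142)) = 58582/(3*(-23461 + 47142)) = (58582/3)/23681 = (58582/3)*(1/23681) = 3446/4179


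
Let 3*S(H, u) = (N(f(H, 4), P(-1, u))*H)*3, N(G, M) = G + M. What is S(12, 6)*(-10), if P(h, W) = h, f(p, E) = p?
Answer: -1320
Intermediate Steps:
S(H, u) = H*(-1 + H) (S(H, u) = (((H - 1)*H)*3)/3 = (((-1 + H)*H)*3)/3 = ((H*(-1 + H))*3)/3 = (3*H*(-1 + H))/3 = H*(-1 + H))
S(12, 6)*(-10) = (12*(-1 + 12))*(-10) = (12*11)*(-10) = 132*(-10) = -1320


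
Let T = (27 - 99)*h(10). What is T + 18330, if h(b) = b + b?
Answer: 16890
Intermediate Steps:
h(b) = 2*b
T = -1440 (T = (27 - 99)*(2*10) = -72*20 = -1440)
T + 18330 = -1440 + 18330 = 16890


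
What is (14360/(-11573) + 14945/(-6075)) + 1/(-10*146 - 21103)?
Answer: -130463578534/35251415865 ≈ -3.7009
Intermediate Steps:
(14360/(-11573) + 14945/(-6075)) + 1/(-10*146 - 21103) = (14360*(-1/11573) + 14945*(-1/6075)) + 1/(-1460 - 21103) = (-14360/11573 - 2989/1215) + 1/(-22563) = -52039097/14061195 - 1/22563 = -130463578534/35251415865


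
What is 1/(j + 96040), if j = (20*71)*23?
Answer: 1/128700 ≈ 7.7700e-6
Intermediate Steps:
j = 32660 (j = 1420*23 = 32660)
1/(j + 96040) = 1/(32660 + 96040) = 1/128700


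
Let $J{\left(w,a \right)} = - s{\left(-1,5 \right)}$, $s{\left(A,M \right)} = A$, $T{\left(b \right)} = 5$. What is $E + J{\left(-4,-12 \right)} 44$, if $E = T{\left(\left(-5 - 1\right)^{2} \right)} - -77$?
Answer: $126$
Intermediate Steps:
$J{\left(w,a \right)} = 1$ ($J{\left(w,a \right)} = \left(-1\right) \left(-1\right) = 1$)
$E = 82$ ($E = 5 - -77 = 5 + 77 = 82$)
$E + J{\left(-4,-12 \right)} 44 = 82 + 1 \cdot 44 = 82 + 44 = 126$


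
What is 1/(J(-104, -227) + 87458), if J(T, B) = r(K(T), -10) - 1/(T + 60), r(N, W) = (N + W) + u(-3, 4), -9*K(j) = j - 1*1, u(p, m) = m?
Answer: 132/11545207 ≈ 1.1433e-5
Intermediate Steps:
K(j) = 1/9 - j/9 (K(j) = -(j - 1*1)/9 = -(j - 1)/9 = -(-1 + j)/9 = 1/9 - j/9)
r(N, W) = 4 + N + W (r(N, W) = (N + W) + 4 = 4 + N + W)
J(T, B) = -53/9 - 1/(60 + T) - T/9 (J(T, B) = (4 + (1/9 - T/9) - 10) - 1/(T + 60) = (-53/9 - T/9) - 1/(60 + T) = -53/9 - 1/(60 + T) - T/9)
1/(J(-104, -227) + 87458) = 1/((-3189 - 1*(-104)**2 - 113*(-104))/(9*(60 - 104)) + 87458) = 1/((1/9)*(-3189 - 1*10816 + 11752)/(-44) + 87458) = 1/((1/9)*(-1/44)*(-3189 - 10816 + 11752) + 87458) = 1/((1/9)*(-1/44)*(-2253) + 87458) = 1/(751/132 + 87458) = 1/(11545207/132) = 132/11545207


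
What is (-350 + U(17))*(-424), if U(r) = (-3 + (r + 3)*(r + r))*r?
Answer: -4731416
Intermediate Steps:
U(r) = r*(-3 + 2*r*(3 + r)) (U(r) = (-3 + (3 + r)*(2*r))*r = (-3 + 2*r*(3 + r))*r = r*(-3 + 2*r*(3 + r)))
(-350 + U(17))*(-424) = (-350 + 17*(-3 + 2*17**2 + 6*17))*(-424) = (-350 + 17*(-3 + 2*289 + 102))*(-424) = (-350 + 17*(-3 + 578 + 102))*(-424) = (-350 + 17*677)*(-424) = (-350 + 11509)*(-424) = 11159*(-424) = -4731416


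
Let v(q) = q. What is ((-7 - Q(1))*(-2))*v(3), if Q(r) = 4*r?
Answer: 66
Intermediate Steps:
((-7 - Q(1))*(-2))*v(3) = ((-7 - 4)*(-2))*3 = -11*(-2)*3 = 22*3 = 66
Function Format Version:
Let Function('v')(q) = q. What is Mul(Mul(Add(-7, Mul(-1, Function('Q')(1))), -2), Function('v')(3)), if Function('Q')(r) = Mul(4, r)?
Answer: 66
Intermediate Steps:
Mul(Mul(Add(-7, Mul(-1, Function('Q')(1))), -2), Function('v')(3)) = Mul(Mul(Add(-7, Mul(-1, Mul(4, 1))), -2), 3) = Mul(Mul(Add(-7, Mul(-1, 4)), -2), 3) = Mul(Mul(Add(-7, -4), -2), 3) = Mul(Mul(-11, -2), 3) = Mul(22, 3) = 66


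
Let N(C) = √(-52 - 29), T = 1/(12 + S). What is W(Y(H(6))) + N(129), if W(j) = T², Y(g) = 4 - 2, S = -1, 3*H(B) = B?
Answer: 1/121 + 9*I ≈ 0.0082645 + 9.0*I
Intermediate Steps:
H(B) = B/3
Y(g) = 2
T = 1/11 (T = 1/(12 - 1) = 1/11 ≈ 0.090909)
N(C) = 9*I (N(C) = √(-81) = 9*I)
W(j) = 1/121 (W(j) = (1/11)² = 1/121)
W(Y(H(6))) + N(129) = 1/121 + 9*I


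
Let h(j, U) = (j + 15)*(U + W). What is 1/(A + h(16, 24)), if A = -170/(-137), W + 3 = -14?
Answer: 137/29899 ≈ 0.0045821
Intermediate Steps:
W = -17 (W = -3 - 14 = -17)
h(j, U) = (-17 + U)*(15 + j) (h(j, U) = (j + 15)*(U - 17) = (15 + j)*(-17 + U) = (-17 + U)*(15 + j))
A = 170/137 (A = -170*(-1/137) = 170/137 ≈ 1.2409)
1/(A + h(16, 24)) = 1/(170/137 + (-255 - 17*16 + 15*24 + 24*16)) = 1/(170/137 + (-255 - 272 + 360 + 384)) = 1/(170/137 + 217) = 1/(29899/137) = 137/29899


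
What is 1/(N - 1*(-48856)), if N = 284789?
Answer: 1/333645 ≈ 2.9972e-6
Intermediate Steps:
1/(N - 1*(-48856)) = 1/(284789 - 1*(-48856)) = 1/(284789 + 48856) = 1/333645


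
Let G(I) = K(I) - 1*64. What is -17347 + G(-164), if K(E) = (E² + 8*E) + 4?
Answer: 8177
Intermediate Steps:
K(E) = 4 + E² + 8*E
G(I) = -60 + I² + 8*I (G(I) = (4 + I² + 8*I) - 1*64 = (4 + I² + 8*I) - 64 = -60 + I² + 8*I)
-17347 + G(-164) = -17347 + (-60 + (-164)² + 8*(-164)) = -17347 + (-60 + 26896 - 1312) = -17347 + 25524 = 8177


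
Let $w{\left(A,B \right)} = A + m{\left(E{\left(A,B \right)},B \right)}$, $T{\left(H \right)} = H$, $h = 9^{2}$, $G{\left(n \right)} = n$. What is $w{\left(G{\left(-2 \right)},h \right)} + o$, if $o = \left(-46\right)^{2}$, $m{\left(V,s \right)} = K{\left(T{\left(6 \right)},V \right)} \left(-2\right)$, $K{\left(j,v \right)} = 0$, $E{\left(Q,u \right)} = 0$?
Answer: $2114$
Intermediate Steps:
$h = 81$
$m{\left(V,s \right)} = 0$ ($m{\left(V,s \right)} = 0 \left(-2\right) = 0$)
$w{\left(A,B \right)} = A$ ($w{\left(A,B \right)} = A + 0 = A$)
$o = 2116$
$w{\left(G{\left(-2 \right)},h \right)} + o = -2 + 2116 = 2114$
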